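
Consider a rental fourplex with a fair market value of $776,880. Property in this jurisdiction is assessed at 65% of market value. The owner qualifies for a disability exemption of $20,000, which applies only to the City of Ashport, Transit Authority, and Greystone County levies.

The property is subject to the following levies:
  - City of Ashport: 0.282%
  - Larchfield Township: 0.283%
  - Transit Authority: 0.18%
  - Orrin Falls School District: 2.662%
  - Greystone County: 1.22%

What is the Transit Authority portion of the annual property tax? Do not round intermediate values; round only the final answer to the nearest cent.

Assessed value = $776,880 × 0.65 = $504,972
Transit Authority taxable value = $504,972 − $20,000 = $484,972
Transit Authority levy = $484,972 × 0.0018 = $872.9496

$872.95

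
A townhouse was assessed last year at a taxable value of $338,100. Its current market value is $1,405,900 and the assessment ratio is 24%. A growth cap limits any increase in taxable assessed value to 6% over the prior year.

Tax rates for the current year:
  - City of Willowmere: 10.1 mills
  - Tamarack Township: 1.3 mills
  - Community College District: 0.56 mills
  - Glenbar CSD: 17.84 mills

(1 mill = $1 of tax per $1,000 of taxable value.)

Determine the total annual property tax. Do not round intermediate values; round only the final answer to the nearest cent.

Uncapped assessed value = $1,405,900 × 0.24 = $337,416
Cap limit = $338,100 × 1.06 = $358,386
Taxable assessed value = min($337,416, $358,386) = $337,416 (cap does not bind)
City of Willowmere: $337,416 × 0.0101 = $3,407.9016
Tamarack Township: $337,416 × 0.0013 = $438.6408
Community College District: $337,416 × 0.00056 = $188.95296
Glenbar CSD: $337,416 × 0.01784 = $6,019.50144
Total = $10,054.9968

$10,055.00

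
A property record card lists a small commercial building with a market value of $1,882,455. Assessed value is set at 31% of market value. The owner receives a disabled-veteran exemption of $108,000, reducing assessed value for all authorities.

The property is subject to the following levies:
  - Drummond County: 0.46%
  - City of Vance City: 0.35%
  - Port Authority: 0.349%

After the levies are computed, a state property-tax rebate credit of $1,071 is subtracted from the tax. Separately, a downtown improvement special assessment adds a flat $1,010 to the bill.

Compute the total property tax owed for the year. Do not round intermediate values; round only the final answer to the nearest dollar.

Assessed value = $1,882,455 × 0.31 = $583,561.05
Taxable value = $583,561.05 − $108,000 = $475,561.05
Drummond County: $475,561.05 × 0.0046 = $2,187.58083
City of Vance City: $475,561.05 × 0.0035 = $1,664.463675
Port Authority: $475,561.05 × 0.00349 = $1,659.7080645
Levies subtotal = $5,511.7525695
After credit = $5,511.7525695 − $1,071 = $4,440.7525695
Total = $4,440.7525695 + $1,010 = $5,450.7525695

$5,451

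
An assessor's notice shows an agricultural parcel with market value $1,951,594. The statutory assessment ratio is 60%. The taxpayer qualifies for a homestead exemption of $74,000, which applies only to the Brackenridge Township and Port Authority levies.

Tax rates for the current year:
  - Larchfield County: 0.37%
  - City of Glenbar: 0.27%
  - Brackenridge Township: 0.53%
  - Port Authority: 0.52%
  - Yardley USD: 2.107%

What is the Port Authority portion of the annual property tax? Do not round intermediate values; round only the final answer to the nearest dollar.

$5,704

Assessed value = $1,951,594 × 0.6 = $1,170,956.4
Port Authority taxable value = $1,170,956.4 − $74,000 = $1,096,956.4
Port Authority levy = $1,096,956.4 × 0.0052 = $5,704.17328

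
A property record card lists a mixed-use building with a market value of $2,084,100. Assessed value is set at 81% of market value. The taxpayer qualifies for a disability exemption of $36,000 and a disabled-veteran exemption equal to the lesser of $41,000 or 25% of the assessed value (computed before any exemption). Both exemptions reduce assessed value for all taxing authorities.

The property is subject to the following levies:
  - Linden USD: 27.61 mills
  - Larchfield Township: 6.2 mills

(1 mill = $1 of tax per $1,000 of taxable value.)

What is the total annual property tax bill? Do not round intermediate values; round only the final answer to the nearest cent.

Assessed value = $2,084,100 × 0.81 = $1,688,121
Disabled-veteran exemption = min($41,000, 25% × $1,688,121) = min($41,000, $422,030.25) = $41,000 (dollar cap binds)
Taxable value = $1,688,121 − $36,000 − $41,000 = $1,611,121
Linden USD: $1,611,121 × 0.02761 = $44,483.05081
Larchfield Township: $1,611,121 × 0.0062 = $9,988.9502
Total = $54,472.00101

$54,472.00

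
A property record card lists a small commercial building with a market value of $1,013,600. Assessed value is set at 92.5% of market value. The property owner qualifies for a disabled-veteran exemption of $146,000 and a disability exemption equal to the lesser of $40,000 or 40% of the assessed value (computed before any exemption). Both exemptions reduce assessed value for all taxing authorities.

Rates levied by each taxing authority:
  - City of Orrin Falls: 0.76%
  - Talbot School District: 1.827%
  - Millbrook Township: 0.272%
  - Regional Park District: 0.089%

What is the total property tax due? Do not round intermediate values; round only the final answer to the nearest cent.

$22,156.58

Assessed value = $1,013,600 × 0.925 = $937,580
Disability exemption = min($40,000, 40% × $937,580) = min($40,000, $375,032) = $40,000 (dollar cap binds)
Taxable value = $937,580 − $146,000 − $40,000 = $751,580
City of Orrin Falls: $751,580 × 0.0076 = $5,712.008
Talbot School District: $751,580 × 0.01827 = $13,731.3666
Millbrook Township: $751,580 × 0.00272 = $2,044.2976
Regional Park District: $751,580 × 0.00089 = $668.9062
Total = $22,156.5784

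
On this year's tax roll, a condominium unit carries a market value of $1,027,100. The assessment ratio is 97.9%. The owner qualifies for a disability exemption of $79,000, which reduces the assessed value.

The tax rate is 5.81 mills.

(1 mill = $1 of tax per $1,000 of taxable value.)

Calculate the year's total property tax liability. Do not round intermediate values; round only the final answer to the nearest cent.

$5,383.14

Assessed value = $1,027,100 × 0.979 = $1,005,530.9
Taxable value = $1,005,530.9 − $79,000 = $926,530.9
Tax = $926,530.9 × 0.00581 = $5,383.144529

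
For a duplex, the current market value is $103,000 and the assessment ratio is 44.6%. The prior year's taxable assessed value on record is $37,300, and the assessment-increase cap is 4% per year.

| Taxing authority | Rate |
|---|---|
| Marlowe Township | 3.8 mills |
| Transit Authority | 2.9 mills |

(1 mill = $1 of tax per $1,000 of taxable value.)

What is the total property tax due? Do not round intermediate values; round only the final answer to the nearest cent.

Uncapped assessed value = $103,000 × 0.446 = $45,938
Cap limit = $37,300 × 1.04 = $38,792
Taxable assessed value = min($45,938, $38,792) = $38,792 (cap binds)
Marlowe Township: $38,792 × 0.0038 = $147.4096
Transit Authority: $38,792 × 0.0029 = $112.4968
Total = $259.9064

$259.91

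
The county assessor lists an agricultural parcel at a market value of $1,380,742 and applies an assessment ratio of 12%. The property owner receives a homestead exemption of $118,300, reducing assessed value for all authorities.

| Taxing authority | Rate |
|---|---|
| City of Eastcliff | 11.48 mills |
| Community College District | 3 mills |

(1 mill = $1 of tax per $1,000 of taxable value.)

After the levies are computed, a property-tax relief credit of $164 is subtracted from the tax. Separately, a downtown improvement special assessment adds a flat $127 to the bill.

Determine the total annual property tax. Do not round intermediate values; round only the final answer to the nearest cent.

$649.19

Assessed value = $1,380,742 × 0.12 = $165,689.04
Taxable value = $165,689.04 − $118,300 = $47,389.04
City of Eastcliff: $47,389.04 × 0.01148 = $544.0261792
Community College District: $47,389.04 × 0.003 = $142.16712
Levies subtotal = $686.1932992
After credit = $686.1932992 − $164 = $522.1932992
Total = $522.1932992 + $127 = $649.1932992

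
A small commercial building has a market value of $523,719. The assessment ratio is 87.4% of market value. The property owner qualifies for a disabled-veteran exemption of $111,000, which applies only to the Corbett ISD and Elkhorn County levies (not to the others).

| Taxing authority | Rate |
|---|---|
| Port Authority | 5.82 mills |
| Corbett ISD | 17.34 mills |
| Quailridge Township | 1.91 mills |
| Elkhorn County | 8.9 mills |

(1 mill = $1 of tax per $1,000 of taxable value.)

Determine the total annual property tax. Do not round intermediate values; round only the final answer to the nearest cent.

Assessed value = $523,719 × 0.874 = $457,730.406
Port Authority: $457,730.406 × 0.00582 = $2,663.99096292
Corbett ISD: ($457,730.406 − $111,000) × 0.01734 = $346,730.406 × 0.01734 = $6,012.30524004
Quailridge Township: $457,730.406 × 0.00191 = $874.26507546
Elkhorn County: ($457,730.406 − $111,000) × 0.0089 = $346,730.406 × 0.0089 = $3,085.9006134
Total = $12,636.46189182

$12,636.46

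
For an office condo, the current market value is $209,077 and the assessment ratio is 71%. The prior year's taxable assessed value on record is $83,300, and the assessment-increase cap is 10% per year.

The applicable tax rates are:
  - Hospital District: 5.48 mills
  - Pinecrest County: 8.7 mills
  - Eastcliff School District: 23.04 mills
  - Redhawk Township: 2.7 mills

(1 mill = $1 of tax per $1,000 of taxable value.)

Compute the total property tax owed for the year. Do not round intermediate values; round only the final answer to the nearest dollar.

Uncapped assessed value = $209,077 × 0.71 = $148,444.67
Cap limit = $83,300 × 1.1 = $91,630
Taxable assessed value = min($148,444.67, $91,630) = $91,630 (cap binds)
Hospital District: $91,630 × 0.00548 = $502.1324
Pinecrest County: $91,630 × 0.0087 = $797.181
Eastcliff School District: $91,630 × 0.02304 = $2,111.1552
Redhawk Township: $91,630 × 0.0027 = $247.401
Total = $3,657.8696

$3,658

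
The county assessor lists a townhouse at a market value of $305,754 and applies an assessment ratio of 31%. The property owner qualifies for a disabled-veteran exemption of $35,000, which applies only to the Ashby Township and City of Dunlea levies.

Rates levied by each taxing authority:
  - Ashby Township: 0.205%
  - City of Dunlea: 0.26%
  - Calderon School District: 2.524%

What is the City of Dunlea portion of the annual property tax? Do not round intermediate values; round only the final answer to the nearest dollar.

$155

Assessed value = $305,754 × 0.31 = $94,783.74
City of Dunlea taxable value = $94,783.74 − $35,000 = $59,783.74
City of Dunlea levy = $59,783.74 × 0.0026 = $155.437724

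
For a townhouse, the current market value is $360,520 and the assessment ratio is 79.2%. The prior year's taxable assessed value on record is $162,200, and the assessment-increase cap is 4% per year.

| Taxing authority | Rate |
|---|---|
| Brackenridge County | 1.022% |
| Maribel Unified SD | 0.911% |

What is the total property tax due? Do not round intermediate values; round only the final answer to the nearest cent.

$3,260.74

Uncapped assessed value = $360,520 × 0.792 = $285,531.84
Cap limit = $162,200 × 1.04 = $168,688
Taxable assessed value = min($285,531.84, $168,688) = $168,688 (cap binds)
Brackenridge County: $168,688 × 0.01022 = $1,723.99136
Maribel Unified SD: $168,688 × 0.00911 = $1,536.74768
Total = $3,260.73904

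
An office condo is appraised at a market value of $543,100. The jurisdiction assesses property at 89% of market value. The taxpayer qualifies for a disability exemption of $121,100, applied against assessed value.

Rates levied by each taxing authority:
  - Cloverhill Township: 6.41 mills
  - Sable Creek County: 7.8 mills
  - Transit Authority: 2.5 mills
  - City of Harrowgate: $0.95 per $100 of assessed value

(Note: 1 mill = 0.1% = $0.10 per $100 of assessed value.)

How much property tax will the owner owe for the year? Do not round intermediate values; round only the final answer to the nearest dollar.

Assessed value = $543,100 × 0.89 = $483,359
Taxable value = $483,359 − $121,100 = $362,259
Cloverhill Township: $362,259 × 0.00641 = $2,322.08019
Sable Creek County: $362,259 × 0.0078 = $2,825.6202
Transit Authority: $362,259 × 0.0025 = $905.6475
City of Harrowgate: $362,259 × 0.0095 = $3,441.4605
Total = $9,494.80839

$9,495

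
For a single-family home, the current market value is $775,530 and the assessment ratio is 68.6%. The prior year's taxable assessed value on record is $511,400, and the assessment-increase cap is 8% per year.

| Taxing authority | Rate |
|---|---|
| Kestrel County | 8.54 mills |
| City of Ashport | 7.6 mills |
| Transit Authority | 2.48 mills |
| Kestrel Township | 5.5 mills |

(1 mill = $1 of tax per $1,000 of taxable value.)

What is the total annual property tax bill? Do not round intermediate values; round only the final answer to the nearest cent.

$12,832.17

Uncapped assessed value = $775,530 × 0.686 = $532,013.58
Cap limit = $511,400 × 1.08 = $552,312
Taxable assessed value = min($532,013.58, $552,312) = $532,013.58 (cap does not bind)
Kestrel County: $532,013.58 × 0.00854 = $4,543.3959732
City of Ashport: $532,013.58 × 0.0076 = $4,043.303208
Transit Authority: $532,013.58 × 0.00248 = $1,319.3936784
Kestrel Township: $532,013.58 × 0.0055 = $2,926.07469
Total = $12,832.1675496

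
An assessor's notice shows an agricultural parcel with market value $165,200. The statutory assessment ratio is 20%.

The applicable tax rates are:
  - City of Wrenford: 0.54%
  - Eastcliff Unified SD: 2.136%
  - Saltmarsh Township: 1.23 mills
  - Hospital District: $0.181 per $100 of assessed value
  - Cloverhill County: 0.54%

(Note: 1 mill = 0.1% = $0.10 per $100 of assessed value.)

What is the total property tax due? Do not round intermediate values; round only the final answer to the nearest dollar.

Assessed value = $165,200 × 0.2 = $33,040
City of Wrenford: $33,040 × 0.0054 = $178.416
Eastcliff Unified SD: $33,040 × 0.02136 = $705.7344
Saltmarsh Township: $33,040 × 0.00123 = $40.6392
Hospital District: $33,040 × 0.00181 = $59.8024
Cloverhill County: $33,040 × 0.0054 = $178.416
Total = $1,163.008

$1,163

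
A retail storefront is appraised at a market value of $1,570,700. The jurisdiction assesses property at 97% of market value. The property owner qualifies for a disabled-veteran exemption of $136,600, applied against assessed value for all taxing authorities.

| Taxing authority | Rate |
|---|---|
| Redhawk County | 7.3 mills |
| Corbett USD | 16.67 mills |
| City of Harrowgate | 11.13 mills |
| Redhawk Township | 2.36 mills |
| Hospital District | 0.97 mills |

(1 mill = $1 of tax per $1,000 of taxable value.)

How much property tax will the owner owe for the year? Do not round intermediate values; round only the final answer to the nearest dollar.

$53,302

Assessed value = $1,570,700 × 0.97 = $1,523,579
Taxable value = $1,523,579 − $136,600 = $1,386,979
Redhawk County: $1,386,979 × 0.0073 = $10,124.9467
Corbett USD: $1,386,979 × 0.01667 = $23,120.93993
City of Harrowgate: $1,386,979 × 0.01113 = $15,437.07627
Redhawk Township: $1,386,979 × 0.00236 = $3,273.27044
Hospital District: $1,386,979 × 0.00097 = $1,345.36963
Total = $10,124.9467 + $23,120.93993 + $15,437.07627 + $3,273.27044 + $1,345.36963 = $53,301.60297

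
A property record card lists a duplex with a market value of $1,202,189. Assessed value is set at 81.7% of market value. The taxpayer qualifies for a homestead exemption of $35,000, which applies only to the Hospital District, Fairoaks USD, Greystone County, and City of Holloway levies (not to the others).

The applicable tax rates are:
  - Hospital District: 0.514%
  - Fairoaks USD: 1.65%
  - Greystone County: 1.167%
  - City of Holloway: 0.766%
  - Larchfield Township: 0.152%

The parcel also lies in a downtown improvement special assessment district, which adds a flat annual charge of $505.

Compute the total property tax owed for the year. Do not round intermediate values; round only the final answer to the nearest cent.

$40,804.24

Assessed value = $1,202,189 × 0.817 = $982,188.413
Hospital District: ($982,188.413 − $35,000) × 0.00514 = $947,188.413 × 0.00514 = $4,868.54844282
Fairoaks USD: ($982,188.413 − $35,000) × 0.0165 = $947,188.413 × 0.0165 = $15,628.6088145
Greystone County: ($982,188.413 − $35,000) × 0.01167 = $947,188.413 × 0.01167 = $11,053.68877971
City of Holloway: ($982,188.413 − $35,000) × 0.00766 = $947,188.413 × 0.00766 = $7,255.46324358
Larchfield Township: $982,188.413 × 0.00152 = $1,492.92638776
Levies subtotal = $40,299.23566837
Total = $40,299.23566837 + $505 = $40,804.23566837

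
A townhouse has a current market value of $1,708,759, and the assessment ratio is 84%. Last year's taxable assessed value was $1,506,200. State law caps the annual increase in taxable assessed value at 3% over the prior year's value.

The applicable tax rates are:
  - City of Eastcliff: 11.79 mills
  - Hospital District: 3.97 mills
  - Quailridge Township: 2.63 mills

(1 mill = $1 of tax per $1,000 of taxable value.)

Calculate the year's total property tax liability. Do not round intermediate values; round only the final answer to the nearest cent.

$26,396.23

Uncapped assessed value = $1,708,759 × 0.84 = $1,435,357.56
Cap limit = $1,506,200 × 1.03 = $1,551,386
Taxable assessed value = min($1,435,357.56, $1,551,386) = $1,435,357.56 (cap does not bind)
City of Eastcliff: $1,435,357.56 × 0.01179 = $16,922.8656324
Hospital District: $1,435,357.56 × 0.00397 = $5,698.3695132
Quailridge Township: $1,435,357.56 × 0.00263 = $3,774.9903828
Total = $26,396.2255284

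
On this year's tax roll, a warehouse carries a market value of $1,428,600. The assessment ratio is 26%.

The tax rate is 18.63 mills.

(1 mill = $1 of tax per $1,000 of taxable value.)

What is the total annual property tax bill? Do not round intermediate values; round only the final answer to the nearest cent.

$6,919.85

Assessed value = $1,428,600 × 0.26 = $371,436
Tax = $371,436 × 0.01863 = $6,919.85268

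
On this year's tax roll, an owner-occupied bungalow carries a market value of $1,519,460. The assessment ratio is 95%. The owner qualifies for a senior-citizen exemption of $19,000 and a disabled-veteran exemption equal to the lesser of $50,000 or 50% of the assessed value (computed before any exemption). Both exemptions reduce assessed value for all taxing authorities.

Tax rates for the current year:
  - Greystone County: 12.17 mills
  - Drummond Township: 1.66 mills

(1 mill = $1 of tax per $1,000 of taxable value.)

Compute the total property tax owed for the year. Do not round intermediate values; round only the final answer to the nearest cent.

Assessed value = $1,519,460 × 0.95 = $1,443,487
Disabled-veteran exemption = min($50,000, 50% × $1,443,487) = min($50,000, $721,743.5) = $50,000 (dollar cap binds)
Taxable value = $1,443,487 − $19,000 − $50,000 = $1,374,487
Greystone County: $1,374,487 × 0.01217 = $16,727.50679
Drummond Township: $1,374,487 × 0.00166 = $2,281.64842
Total = $19,009.15521

$19,009.16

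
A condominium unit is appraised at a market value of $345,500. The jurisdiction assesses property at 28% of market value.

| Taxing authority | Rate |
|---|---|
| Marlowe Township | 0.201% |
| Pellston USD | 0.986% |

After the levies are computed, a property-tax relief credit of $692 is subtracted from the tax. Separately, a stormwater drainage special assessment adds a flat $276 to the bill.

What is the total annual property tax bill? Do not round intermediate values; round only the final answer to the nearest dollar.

Assessed value = $345,500 × 0.28 = $96,740
Marlowe Township: $96,740 × 0.00201 = $194.4474
Pellston USD: $96,740 × 0.00986 = $953.8564
Levies subtotal = $1,148.3038
After credit = $1,148.3038 − $692 = $456.3038
Total = $456.3038 + $276 = $732.3038

$732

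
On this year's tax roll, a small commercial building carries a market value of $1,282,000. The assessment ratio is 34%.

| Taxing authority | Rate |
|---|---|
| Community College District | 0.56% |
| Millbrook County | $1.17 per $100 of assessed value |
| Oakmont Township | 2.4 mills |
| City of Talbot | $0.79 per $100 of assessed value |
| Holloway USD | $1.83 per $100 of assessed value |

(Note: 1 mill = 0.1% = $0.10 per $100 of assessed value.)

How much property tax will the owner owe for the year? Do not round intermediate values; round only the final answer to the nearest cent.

$20,006.89

Assessed value = $1,282,000 × 0.34 = $435,880
Community College District: $435,880 × 0.0056 = $2,440.928
Millbrook County: $435,880 × 0.0117 = $5,099.796
Oakmont Township: $435,880 × 0.0024 = $1,046.112
City of Talbot: $435,880 × 0.0079 = $3,443.452
Holloway USD: $435,880 × 0.0183 = $7,976.604
Total = $20,006.892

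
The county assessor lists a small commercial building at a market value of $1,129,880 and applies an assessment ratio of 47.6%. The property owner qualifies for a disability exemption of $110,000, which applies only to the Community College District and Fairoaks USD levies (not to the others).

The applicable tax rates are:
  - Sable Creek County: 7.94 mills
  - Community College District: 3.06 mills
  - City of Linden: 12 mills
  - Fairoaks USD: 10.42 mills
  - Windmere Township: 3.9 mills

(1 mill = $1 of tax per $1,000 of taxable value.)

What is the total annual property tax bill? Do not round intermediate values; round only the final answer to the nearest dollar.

$18,589

Assessed value = $1,129,880 × 0.476 = $537,822.88
Sable Creek County: $537,822.88 × 0.00794 = $4,270.3136672
Community College District: ($537,822.88 − $110,000) × 0.00306 = $427,822.88 × 0.00306 = $1,309.1380128
City of Linden: $537,822.88 × 0.012 = $6,453.87456
Fairoaks USD: ($537,822.88 − $110,000) × 0.01042 = $427,822.88 × 0.01042 = $4,457.9144096
Windmere Township: $537,822.88 × 0.0039 = $2,097.509232
Total = $18,588.7498816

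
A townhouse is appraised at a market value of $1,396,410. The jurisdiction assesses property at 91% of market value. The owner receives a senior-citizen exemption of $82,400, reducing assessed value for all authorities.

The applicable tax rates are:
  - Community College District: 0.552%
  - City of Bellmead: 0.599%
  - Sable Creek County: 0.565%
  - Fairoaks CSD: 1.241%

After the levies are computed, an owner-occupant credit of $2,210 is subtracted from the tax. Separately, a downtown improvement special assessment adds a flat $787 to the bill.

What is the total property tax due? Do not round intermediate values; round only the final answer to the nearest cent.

$33,716.01

Assessed value = $1,396,410 × 0.91 = $1,270,733.1
Taxable value = $1,270,733.1 − $82,400 = $1,188,333.1
Community College District: $1,188,333.1 × 0.00552 = $6,559.598712
City of Bellmead: $1,188,333.1 × 0.00599 = $7,118.115269
Sable Creek County: $1,188,333.1 × 0.00565 = $6,714.082015
Fairoaks CSD: $1,188,333.1 × 0.01241 = $14,747.213771
Levies subtotal = $35,139.009767
After credit = $35,139.009767 − $2,210 = $32,929.009767
Total = $32,929.009767 + $787 = $33,716.009767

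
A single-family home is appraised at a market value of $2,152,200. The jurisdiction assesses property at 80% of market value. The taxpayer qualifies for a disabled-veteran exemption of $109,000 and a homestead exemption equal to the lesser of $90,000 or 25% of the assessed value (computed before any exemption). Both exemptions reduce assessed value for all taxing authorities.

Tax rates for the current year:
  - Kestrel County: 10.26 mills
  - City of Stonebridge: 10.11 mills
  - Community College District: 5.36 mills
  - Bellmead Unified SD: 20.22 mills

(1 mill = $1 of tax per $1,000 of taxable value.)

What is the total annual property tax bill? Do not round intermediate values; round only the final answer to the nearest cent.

$69,970.82

Assessed value = $2,152,200 × 0.8 = $1,721,760
Homestead exemption = min($90,000, 25% × $1,721,760) = min($90,000, $430,440) = $90,000 (dollar cap binds)
Taxable value = $1,721,760 − $109,000 − $90,000 = $1,522,760
Kestrel County: $1,522,760 × 0.01026 = $15,623.5176
City of Stonebridge: $1,522,760 × 0.01011 = $15,395.1036
Community College District: $1,522,760 × 0.00536 = $8,161.9936
Bellmead Unified SD: $1,522,760 × 0.02022 = $30,790.2072
Total = $69,970.822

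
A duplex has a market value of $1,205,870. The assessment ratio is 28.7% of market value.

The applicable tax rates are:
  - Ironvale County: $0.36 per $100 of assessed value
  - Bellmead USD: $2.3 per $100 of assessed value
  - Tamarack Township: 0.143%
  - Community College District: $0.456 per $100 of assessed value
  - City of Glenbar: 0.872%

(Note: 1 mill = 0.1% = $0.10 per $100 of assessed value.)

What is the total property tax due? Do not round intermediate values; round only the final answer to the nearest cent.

$14,296.76

Assessed value = $1,205,870 × 0.287 = $346,084.69
Ironvale County: $346,084.69 × 0.0036 = $1,245.904884
Bellmead USD: $346,084.69 × 0.023 = $7,959.94787
Tamarack Township: $346,084.69 × 0.00143 = $494.9011067
Community College District: $346,084.69 × 0.00456 = $1,578.1461864
City of Glenbar: $346,084.69 × 0.00872 = $3,017.8584968
Total = $14,296.7585439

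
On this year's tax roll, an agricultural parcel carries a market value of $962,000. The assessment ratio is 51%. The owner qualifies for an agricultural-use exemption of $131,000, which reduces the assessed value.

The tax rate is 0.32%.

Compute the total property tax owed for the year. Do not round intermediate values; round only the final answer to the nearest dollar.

Assessed value = $962,000 × 0.51 = $490,620
Taxable value = $490,620 − $131,000 = $359,620
Tax = $359,620 × 0.0032 = $1,150.784

$1,151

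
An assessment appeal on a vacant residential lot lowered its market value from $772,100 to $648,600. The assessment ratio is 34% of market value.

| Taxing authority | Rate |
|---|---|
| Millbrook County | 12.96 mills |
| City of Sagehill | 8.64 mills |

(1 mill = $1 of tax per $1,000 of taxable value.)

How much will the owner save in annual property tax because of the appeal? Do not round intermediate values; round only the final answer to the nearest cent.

Old assessed value = $772,100 × 0.34 = $262,514
New assessed value = $648,600 × 0.34 = $220,524
Combined rate = 0.01296 + 0.00864 = 0.0216
Old tax = $262,514 × 0.0216 = $5,670.3024
New tax = $220,524 × 0.0216 = $4,763.3184
Reduction = $5,670.3024 − $4,763.3184 = $906.984

$906.98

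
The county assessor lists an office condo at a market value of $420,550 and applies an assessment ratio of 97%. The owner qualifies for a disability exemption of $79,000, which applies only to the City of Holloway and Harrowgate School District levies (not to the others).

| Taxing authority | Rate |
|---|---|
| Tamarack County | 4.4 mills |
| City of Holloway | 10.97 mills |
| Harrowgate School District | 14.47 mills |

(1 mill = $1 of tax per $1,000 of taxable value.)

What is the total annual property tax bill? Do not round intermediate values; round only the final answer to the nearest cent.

$10,162.98

Assessed value = $420,550 × 0.97 = $407,933.5
Tamarack County: $407,933.5 × 0.0044 = $1,794.9074
City of Holloway: ($407,933.5 − $79,000) × 0.01097 = $328,933.5 × 0.01097 = $3,608.400495
Harrowgate School District: ($407,933.5 − $79,000) × 0.01447 = $328,933.5 × 0.01447 = $4,759.667745
Total = $10,162.97564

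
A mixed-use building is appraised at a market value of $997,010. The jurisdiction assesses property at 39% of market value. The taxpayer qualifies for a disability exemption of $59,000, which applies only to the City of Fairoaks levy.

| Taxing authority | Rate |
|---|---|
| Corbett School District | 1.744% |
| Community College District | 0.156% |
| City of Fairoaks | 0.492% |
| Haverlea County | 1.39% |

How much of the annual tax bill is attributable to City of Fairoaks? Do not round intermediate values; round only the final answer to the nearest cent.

$1,622.78

Assessed value = $997,010 × 0.39 = $388,833.9
City of Fairoaks taxable value = $388,833.9 − $59,000 = $329,833.9
City of Fairoaks levy = $329,833.9 × 0.00492 = $1,622.782788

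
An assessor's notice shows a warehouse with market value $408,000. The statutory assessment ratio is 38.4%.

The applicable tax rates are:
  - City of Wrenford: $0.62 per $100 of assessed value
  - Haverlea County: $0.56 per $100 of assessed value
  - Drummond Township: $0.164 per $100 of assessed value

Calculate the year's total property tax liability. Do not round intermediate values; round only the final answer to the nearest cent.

Assessed value = $408,000 × 0.384 = $156,672
City of Wrenford: $156,672 × 0.0062 = $971.3664
Haverlea County: $156,672 × 0.0056 = $877.3632
Drummond Township: $156,672 × 0.00164 = $256.94208
Total = $971.3664 + $877.3632 + $256.94208 = $2,105.67168

$2,105.67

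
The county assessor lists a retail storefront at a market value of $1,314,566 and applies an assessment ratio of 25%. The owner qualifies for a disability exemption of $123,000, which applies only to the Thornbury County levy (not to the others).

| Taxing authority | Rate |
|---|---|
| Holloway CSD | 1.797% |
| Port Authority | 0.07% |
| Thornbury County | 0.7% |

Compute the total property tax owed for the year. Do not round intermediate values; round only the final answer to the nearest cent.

Assessed value = $1,314,566 × 0.25 = $328,641.5
Holloway CSD: $328,641.5 × 0.01797 = $5,905.687755
Port Authority: $328,641.5 × 0.0007 = $230.04905
Thornbury County: ($328,641.5 − $123,000) × 0.007 = $205,641.5 × 0.007 = $1,439.4905
Total = $7,575.227305

$7,575.23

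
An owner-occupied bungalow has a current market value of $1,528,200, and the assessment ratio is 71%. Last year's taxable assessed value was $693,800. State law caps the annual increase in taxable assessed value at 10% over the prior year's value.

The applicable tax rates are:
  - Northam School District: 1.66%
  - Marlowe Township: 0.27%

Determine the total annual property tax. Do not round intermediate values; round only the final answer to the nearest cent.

Uncapped assessed value = $1,528,200 × 0.71 = $1,085,022
Cap limit = $693,800 × 1.1 = $763,180
Taxable assessed value = min($1,085,022, $763,180) = $763,180 (cap binds)
Northam School District: $763,180 × 0.0166 = $12,668.788
Marlowe Township: $763,180 × 0.0027 = $2,060.586
Total = $14,729.374

$14,729.37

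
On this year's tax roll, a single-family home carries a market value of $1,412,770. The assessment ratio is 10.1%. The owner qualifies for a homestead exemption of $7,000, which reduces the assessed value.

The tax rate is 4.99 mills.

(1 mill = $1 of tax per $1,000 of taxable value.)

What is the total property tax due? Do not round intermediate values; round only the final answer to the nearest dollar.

Assessed value = $1,412,770 × 0.101 = $142,689.77
Taxable value = $142,689.77 − $7,000 = $135,689.77
Tax = $135,689.77 × 0.00499 = $677.0919523

$677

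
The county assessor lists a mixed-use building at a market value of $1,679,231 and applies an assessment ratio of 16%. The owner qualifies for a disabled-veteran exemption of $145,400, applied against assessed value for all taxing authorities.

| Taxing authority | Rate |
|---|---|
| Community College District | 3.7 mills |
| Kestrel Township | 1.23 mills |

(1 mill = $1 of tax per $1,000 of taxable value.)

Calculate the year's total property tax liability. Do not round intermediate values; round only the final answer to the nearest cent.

Assessed value = $1,679,231 × 0.16 = $268,676.96
Taxable value = $268,676.96 − $145,400 = $123,276.96
Community College District: $123,276.96 × 0.0037 = $456.124752
Kestrel Township: $123,276.96 × 0.00123 = $151.6306608
Total = $456.124752 + $151.6306608 = $607.7554128

$607.76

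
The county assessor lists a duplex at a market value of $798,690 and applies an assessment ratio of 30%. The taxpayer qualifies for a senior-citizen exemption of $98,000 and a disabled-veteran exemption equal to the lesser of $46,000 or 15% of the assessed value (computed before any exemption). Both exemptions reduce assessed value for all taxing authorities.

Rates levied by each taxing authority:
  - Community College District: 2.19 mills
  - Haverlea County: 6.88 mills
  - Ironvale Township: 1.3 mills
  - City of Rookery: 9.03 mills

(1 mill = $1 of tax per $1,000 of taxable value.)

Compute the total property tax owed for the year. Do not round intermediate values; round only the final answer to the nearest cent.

Assessed value = $798,690 × 0.3 = $239,607
Disabled-veteran exemption = min($46,000, 15% × $239,607) = min($46,000, $35,941.05) = $35,941.05 (percentage binds)
Taxable value = $239,607 − $98,000 − $35,941.05 = $105,665.95
Community College District: $105,665.95 × 0.00219 = $231.4084305
Haverlea County: $105,665.95 × 0.00688 = $726.981736
Ironvale Township: $105,665.95 × 0.0013 = $137.365735
City of Rookery: $105,665.95 × 0.00903 = $954.1635285
Total = $2,049.91943

$2,049.92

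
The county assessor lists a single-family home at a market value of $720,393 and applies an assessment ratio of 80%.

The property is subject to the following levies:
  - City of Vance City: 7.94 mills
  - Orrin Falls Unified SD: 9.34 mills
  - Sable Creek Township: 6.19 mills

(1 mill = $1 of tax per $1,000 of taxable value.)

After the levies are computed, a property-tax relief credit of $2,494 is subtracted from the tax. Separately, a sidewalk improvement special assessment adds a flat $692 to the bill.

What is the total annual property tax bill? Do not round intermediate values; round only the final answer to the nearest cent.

$11,724.10

Assessed value = $720,393 × 0.8 = $576,314.4
City of Vance City: $576,314.4 × 0.00794 = $4,575.936336
Orrin Falls Unified SD: $576,314.4 × 0.00934 = $5,382.776496
Sable Creek Township: $576,314.4 × 0.00619 = $3,567.386136
Levies subtotal = $13,526.098968
After credit = $13,526.098968 − $2,494 = $11,032.098968
Total = $11,032.098968 + $692 = $11,724.098968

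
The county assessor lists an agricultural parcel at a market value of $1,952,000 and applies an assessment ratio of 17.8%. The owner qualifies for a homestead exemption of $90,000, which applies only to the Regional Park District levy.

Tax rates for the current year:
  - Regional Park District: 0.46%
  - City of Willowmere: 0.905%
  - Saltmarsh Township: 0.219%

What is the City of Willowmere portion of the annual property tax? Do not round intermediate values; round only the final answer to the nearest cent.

$3,144.48

Assessed value = $1,952,000 × 0.178 = $347,456
City of Willowmere taxable value = $347,456 (exemption does not apply)
City of Willowmere levy = $347,456 × 0.00905 = $3,144.4768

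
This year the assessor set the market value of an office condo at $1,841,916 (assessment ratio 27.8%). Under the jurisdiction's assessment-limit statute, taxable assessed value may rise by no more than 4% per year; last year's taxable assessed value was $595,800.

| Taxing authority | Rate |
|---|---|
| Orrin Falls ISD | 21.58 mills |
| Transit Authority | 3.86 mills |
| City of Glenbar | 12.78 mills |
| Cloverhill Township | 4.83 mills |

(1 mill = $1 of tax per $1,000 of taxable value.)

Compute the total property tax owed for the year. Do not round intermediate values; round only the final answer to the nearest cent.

$22,043.87

Uncapped assessed value = $1,841,916 × 0.278 = $512,052.648
Cap limit = $595,800 × 1.04 = $619,632
Taxable assessed value = min($512,052.648, $619,632) = $512,052.648 (cap does not bind)
Orrin Falls ISD: $512,052.648 × 0.02158 = $11,050.09614384
Transit Authority: $512,052.648 × 0.00386 = $1,976.52322128
City of Glenbar: $512,052.648 × 0.01278 = $6,544.03284144
Cloverhill Township: $512,052.648 × 0.00483 = $2,473.21428984
Total = $22,043.8664964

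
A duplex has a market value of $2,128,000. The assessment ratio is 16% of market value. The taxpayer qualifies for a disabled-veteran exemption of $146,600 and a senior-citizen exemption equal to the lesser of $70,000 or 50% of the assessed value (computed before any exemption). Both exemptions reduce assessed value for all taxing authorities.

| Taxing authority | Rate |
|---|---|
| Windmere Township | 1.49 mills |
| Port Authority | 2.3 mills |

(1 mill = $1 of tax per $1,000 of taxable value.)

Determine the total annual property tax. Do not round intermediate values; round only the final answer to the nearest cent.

$469.51

Assessed value = $2,128,000 × 0.16 = $340,480
Senior-citizen exemption = min($70,000, 50% × $340,480) = min($70,000, $170,240) = $70,000 (dollar cap binds)
Taxable value = $340,480 − $146,600 − $70,000 = $123,880
Windmere Township: $123,880 × 0.00149 = $184.5812
Port Authority: $123,880 × 0.0023 = $284.924
Total = $469.5052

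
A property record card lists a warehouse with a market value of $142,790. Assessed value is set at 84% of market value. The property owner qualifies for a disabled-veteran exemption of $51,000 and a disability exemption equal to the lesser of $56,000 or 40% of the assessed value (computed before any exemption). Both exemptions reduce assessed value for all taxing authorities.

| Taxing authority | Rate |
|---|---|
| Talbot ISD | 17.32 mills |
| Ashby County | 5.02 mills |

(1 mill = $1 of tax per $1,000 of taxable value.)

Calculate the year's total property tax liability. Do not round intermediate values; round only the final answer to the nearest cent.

$468.38

Assessed value = $142,790 × 0.84 = $119,943.6
Disability exemption = min($56,000, 40% × $119,943.6) = min($56,000, $47,977.44) = $47,977.44 (percentage binds)
Taxable value = $119,943.6 − $51,000 − $47,977.44 = $20,966.16
Talbot ISD: $20,966.16 × 0.01732 = $363.1338912
Ashby County: $20,966.16 × 0.00502 = $105.2501232
Total = $468.3840144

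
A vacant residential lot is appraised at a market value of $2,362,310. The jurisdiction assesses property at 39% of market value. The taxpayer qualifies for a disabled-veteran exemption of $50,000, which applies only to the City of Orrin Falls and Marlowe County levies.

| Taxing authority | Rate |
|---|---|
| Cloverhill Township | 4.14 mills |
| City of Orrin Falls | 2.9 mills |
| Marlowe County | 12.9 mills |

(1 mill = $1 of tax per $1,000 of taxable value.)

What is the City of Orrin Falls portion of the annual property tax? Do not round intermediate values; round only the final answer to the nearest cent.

$2,526.77

Assessed value = $2,362,310 × 0.39 = $921,300.9
City of Orrin Falls taxable value = $921,300.9 − $50,000 = $871,300.9
City of Orrin Falls levy = $871,300.9 × 0.0029 = $2,526.77261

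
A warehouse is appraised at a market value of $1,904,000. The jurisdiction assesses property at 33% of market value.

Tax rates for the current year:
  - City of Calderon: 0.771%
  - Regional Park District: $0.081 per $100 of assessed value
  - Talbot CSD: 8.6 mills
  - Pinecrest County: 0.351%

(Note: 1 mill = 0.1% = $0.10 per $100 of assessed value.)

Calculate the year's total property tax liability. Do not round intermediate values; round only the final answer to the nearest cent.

Assessed value = $1,904,000 × 0.33 = $628,320
City of Calderon: $628,320 × 0.00771 = $4,844.3472
Regional Park District: $628,320 × 0.00081 = $508.9392
Talbot CSD: $628,320 × 0.0086 = $5,403.552
Pinecrest County: $628,320 × 0.00351 = $2,205.4032
Total = $12,962.2416

$12,962.24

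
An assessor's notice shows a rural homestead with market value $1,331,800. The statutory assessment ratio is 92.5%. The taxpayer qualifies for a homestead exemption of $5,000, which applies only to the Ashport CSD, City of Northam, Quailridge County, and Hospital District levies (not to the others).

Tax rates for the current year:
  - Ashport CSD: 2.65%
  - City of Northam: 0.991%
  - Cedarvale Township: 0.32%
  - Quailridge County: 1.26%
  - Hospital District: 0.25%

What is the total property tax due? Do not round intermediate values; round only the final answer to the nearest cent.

$67,140.52

Assessed value = $1,331,800 × 0.925 = $1,231,915
Ashport CSD: ($1,231,915 − $5,000) × 0.0265 = $1,226,915 × 0.0265 = $32,513.2475
City of Northam: ($1,231,915 − $5,000) × 0.00991 = $1,226,915 × 0.00991 = $12,158.72765
Cedarvale Township: $1,231,915 × 0.0032 = $3,942.128
Quailridge County: ($1,231,915 − $5,000) × 0.0126 = $1,226,915 × 0.0126 = $15,459.129
Hospital District: ($1,231,915 − $5,000) × 0.0025 = $1,226,915 × 0.0025 = $3,067.2875
Total = $67,140.51965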